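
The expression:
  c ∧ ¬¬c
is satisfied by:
  {c: True}


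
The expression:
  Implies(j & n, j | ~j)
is always true.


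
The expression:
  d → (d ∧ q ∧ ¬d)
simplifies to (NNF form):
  ¬d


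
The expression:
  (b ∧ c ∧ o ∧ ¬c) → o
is always true.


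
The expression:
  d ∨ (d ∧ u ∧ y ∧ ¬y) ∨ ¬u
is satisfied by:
  {d: True, u: False}
  {u: False, d: False}
  {u: True, d: True}


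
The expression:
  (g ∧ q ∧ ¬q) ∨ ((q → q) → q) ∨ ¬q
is always true.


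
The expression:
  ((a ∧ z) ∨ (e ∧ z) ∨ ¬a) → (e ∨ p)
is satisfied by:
  {p: True, e: True, a: True, z: False}
  {p: True, e: True, a: False, z: False}
  {p: True, z: True, e: True, a: True}
  {p: True, z: True, e: True, a: False}
  {p: True, a: True, e: False, z: False}
  {p: True, a: False, e: False, z: False}
  {p: True, z: True, a: True, e: False}
  {p: True, z: True, a: False, e: False}
  {e: True, a: True, p: False, z: False}
  {e: True, p: False, a: False, z: False}
  {z: True, e: True, a: True, p: False}
  {z: True, e: True, p: False, a: False}
  {a: True, p: False, e: False, z: False}


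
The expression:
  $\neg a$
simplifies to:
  $\neg a$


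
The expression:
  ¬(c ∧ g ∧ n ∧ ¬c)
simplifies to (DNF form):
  True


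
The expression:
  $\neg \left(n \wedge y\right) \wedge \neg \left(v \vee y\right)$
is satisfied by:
  {v: False, y: False}


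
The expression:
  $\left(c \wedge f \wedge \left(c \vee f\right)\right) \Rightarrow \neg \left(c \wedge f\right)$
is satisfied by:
  {c: False, f: False}
  {f: True, c: False}
  {c: True, f: False}


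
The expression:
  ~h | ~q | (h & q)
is always true.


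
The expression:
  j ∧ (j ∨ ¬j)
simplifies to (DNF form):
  j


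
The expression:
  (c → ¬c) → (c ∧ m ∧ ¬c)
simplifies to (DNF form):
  c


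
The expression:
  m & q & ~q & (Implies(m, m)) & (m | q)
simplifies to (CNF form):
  False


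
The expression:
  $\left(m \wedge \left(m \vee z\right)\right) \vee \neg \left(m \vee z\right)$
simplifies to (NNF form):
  $m \vee \neg z$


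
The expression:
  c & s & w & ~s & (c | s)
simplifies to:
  False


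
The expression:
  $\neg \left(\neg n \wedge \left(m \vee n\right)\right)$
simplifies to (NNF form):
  $n \vee \neg m$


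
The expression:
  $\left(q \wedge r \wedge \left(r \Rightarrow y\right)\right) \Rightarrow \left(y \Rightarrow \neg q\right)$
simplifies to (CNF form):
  $\neg q \vee \neg r \vee \neg y$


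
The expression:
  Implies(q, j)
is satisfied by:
  {j: True, q: False}
  {q: False, j: False}
  {q: True, j: True}


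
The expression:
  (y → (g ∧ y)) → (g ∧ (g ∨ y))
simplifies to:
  g ∨ y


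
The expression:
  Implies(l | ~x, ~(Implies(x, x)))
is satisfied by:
  {x: True, l: False}


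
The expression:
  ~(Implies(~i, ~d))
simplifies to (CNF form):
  d & ~i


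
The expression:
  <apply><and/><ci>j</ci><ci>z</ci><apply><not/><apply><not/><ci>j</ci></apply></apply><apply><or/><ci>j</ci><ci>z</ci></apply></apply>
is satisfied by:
  {z: True, j: True}


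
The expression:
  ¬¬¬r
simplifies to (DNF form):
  ¬r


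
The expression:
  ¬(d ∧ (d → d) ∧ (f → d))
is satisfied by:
  {d: False}


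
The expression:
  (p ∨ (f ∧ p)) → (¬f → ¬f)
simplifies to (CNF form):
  True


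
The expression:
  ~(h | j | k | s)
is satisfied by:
  {j: False, h: False, k: False, s: False}


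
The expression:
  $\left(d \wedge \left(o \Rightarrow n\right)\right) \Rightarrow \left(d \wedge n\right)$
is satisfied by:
  {n: True, o: True, d: False}
  {n: True, o: False, d: False}
  {o: True, n: False, d: False}
  {n: False, o: False, d: False}
  {n: True, d: True, o: True}
  {n: True, d: True, o: False}
  {d: True, o: True, n: False}


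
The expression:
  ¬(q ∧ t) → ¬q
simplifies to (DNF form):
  t ∨ ¬q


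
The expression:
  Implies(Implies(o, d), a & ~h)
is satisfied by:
  {a: True, o: True, h: False, d: False}
  {a: True, o: False, h: False, d: False}
  {o: True, a: False, h: False, d: False}
  {a: True, d: True, o: True, h: False}
  {a: True, d: True, o: False, h: False}
  {a: True, h: True, o: True, d: False}
  {h: True, o: True, d: False, a: False}


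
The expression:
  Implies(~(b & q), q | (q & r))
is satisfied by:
  {q: True}


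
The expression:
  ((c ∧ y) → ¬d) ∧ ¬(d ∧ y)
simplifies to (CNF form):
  ¬d ∨ ¬y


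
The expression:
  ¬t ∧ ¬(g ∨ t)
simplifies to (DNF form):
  ¬g ∧ ¬t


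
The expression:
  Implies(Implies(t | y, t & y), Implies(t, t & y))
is always true.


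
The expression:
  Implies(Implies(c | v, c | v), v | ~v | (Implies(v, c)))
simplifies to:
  True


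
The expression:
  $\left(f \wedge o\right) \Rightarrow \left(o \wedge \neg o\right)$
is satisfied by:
  {o: False, f: False}
  {f: True, o: False}
  {o: True, f: False}


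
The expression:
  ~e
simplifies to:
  ~e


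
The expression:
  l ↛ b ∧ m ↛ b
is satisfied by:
  {m: True, l: True, b: False}


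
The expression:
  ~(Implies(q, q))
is never true.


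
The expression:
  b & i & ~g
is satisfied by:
  {i: True, b: True, g: False}


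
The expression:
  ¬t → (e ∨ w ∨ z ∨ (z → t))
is always true.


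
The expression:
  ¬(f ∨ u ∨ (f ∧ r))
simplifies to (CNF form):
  ¬f ∧ ¬u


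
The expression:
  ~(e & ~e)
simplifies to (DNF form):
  True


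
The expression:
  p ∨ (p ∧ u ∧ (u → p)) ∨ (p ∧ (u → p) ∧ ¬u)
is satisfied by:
  {p: True}


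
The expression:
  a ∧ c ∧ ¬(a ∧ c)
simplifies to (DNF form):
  False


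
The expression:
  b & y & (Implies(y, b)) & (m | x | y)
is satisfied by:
  {b: True, y: True}


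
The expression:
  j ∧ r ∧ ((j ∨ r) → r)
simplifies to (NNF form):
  j ∧ r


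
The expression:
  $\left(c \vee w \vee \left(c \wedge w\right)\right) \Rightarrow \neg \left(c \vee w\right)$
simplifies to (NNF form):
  $\neg c \wedge \neg w$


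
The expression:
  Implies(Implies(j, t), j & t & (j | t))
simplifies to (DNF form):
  j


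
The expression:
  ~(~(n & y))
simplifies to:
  n & y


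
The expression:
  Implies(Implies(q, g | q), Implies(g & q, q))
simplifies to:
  True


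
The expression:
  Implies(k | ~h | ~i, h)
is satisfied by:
  {h: True}


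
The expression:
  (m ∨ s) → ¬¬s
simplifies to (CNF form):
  s ∨ ¬m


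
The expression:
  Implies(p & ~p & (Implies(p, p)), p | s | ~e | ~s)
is always true.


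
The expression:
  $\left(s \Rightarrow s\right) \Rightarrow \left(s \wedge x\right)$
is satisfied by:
  {s: True, x: True}


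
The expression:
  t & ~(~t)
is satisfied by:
  {t: True}


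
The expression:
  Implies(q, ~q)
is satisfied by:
  {q: False}


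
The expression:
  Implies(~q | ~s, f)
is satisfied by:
  {s: True, f: True, q: True}
  {s: True, f: True, q: False}
  {f: True, q: True, s: False}
  {f: True, q: False, s: False}
  {s: True, q: True, f: False}


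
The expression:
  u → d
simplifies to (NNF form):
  d ∨ ¬u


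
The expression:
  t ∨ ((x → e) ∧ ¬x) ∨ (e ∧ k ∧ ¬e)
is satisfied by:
  {t: True, x: False}
  {x: False, t: False}
  {x: True, t: True}


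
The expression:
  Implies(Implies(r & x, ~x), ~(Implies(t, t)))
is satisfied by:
  {r: True, x: True}


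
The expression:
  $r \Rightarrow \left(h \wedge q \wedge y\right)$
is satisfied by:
  {q: True, h: True, y: True, r: False}
  {q: True, h: True, y: False, r: False}
  {q: True, y: True, h: False, r: False}
  {q: True, y: False, h: False, r: False}
  {h: True, y: True, q: False, r: False}
  {h: True, y: False, q: False, r: False}
  {y: True, q: False, h: False, r: False}
  {y: False, q: False, h: False, r: False}
  {r: True, q: True, h: True, y: True}


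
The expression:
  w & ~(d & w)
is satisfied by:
  {w: True, d: False}


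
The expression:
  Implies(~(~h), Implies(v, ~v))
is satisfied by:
  {h: False, v: False}
  {v: True, h: False}
  {h: True, v: False}


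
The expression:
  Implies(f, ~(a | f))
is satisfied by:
  {f: False}


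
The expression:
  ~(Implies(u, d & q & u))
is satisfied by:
  {u: True, q: False, d: False}
  {u: True, d: True, q: False}
  {u: True, q: True, d: False}


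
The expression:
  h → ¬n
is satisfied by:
  {h: False, n: False}
  {n: True, h: False}
  {h: True, n: False}


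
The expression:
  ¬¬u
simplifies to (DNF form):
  u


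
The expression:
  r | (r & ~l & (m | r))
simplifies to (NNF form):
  r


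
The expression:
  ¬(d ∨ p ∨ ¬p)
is never true.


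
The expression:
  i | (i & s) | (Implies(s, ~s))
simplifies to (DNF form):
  i | ~s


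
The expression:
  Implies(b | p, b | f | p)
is always true.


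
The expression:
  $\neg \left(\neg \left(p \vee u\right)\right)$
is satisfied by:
  {u: True, p: True}
  {u: True, p: False}
  {p: True, u: False}


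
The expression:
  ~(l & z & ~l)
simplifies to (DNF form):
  True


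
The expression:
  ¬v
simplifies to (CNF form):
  ¬v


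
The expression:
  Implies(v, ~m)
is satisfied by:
  {m: False, v: False}
  {v: True, m: False}
  {m: True, v: False}


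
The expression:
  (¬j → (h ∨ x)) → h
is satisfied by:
  {h: True, x: False, j: False}
  {j: True, h: True, x: False}
  {h: True, x: True, j: False}
  {j: True, h: True, x: True}
  {j: False, x: False, h: False}


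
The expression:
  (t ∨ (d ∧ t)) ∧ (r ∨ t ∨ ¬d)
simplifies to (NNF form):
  t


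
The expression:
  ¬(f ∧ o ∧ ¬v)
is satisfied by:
  {v: True, o: False, f: False}
  {o: False, f: False, v: False}
  {f: True, v: True, o: False}
  {f: True, o: False, v: False}
  {v: True, o: True, f: False}
  {o: True, v: False, f: False}
  {f: True, o: True, v: True}


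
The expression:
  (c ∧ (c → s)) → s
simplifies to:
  True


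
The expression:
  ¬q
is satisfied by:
  {q: False}


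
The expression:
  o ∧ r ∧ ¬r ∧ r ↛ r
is never true.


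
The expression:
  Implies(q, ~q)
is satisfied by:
  {q: False}


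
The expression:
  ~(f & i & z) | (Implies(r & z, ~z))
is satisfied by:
  {z: False, i: False, r: False, f: False}
  {f: True, z: False, i: False, r: False}
  {r: True, z: False, i: False, f: False}
  {f: True, r: True, z: False, i: False}
  {i: True, f: False, z: False, r: False}
  {f: True, i: True, z: False, r: False}
  {r: True, i: True, f: False, z: False}
  {f: True, r: True, i: True, z: False}
  {z: True, r: False, i: False, f: False}
  {f: True, z: True, r: False, i: False}
  {r: True, z: True, f: False, i: False}
  {f: True, r: True, z: True, i: False}
  {i: True, z: True, r: False, f: False}
  {f: True, i: True, z: True, r: False}
  {r: True, i: True, z: True, f: False}


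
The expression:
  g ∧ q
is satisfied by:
  {g: True, q: True}


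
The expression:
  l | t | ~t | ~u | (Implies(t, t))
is always true.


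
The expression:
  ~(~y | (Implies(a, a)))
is never true.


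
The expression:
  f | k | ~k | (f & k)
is always true.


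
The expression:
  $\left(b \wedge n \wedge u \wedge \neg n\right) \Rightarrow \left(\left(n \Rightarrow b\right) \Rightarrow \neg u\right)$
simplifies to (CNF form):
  $\text{True}$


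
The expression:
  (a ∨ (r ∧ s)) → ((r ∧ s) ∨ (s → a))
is always true.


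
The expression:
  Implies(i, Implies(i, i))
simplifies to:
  True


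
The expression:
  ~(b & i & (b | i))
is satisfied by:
  {b: False, i: False}
  {i: True, b: False}
  {b: True, i: False}


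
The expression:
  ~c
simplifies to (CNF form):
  ~c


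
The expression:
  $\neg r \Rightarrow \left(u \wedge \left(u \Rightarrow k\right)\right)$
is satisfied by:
  {r: True, u: True, k: True}
  {r: True, u: True, k: False}
  {r: True, k: True, u: False}
  {r: True, k: False, u: False}
  {u: True, k: True, r: False}


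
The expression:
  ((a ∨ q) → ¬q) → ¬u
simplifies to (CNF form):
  q ∨ ¬u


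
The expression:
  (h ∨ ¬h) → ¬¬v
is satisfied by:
  {v: True}


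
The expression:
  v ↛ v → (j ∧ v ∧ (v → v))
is always true.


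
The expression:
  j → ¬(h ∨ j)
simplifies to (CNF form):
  ¬j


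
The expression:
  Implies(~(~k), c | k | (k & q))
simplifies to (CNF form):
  True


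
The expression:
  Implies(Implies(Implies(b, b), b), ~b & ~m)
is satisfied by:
  {b: False}


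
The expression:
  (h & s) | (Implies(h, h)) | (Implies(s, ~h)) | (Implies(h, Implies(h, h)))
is always true.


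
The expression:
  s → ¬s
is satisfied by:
  {s: False}


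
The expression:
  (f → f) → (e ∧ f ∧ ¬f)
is never true.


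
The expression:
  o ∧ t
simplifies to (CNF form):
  o ∧ t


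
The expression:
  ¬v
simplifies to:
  ¬v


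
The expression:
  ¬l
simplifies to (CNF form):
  ¬l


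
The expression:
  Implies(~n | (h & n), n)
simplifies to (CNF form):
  n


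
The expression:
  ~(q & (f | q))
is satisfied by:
  {q: False}


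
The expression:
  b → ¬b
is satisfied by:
  {b: False}


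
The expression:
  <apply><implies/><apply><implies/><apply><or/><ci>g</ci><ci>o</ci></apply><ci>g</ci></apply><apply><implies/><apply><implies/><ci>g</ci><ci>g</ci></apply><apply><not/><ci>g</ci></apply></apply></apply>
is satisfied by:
  {g: False}


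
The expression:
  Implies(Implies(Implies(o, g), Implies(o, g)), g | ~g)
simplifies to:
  True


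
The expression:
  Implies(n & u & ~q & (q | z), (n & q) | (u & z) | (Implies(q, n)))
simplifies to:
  True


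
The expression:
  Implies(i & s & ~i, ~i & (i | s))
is always true.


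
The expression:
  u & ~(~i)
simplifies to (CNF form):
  i & u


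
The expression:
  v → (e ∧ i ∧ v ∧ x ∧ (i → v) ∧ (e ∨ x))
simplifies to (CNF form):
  (e ∨ ¬v) ∧ (i ∨ ¬v) ∧ (x ∨ ¬v)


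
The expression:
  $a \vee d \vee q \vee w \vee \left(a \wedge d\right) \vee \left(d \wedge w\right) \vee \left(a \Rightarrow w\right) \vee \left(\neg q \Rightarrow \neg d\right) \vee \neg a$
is always true.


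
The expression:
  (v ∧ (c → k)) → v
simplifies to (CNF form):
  True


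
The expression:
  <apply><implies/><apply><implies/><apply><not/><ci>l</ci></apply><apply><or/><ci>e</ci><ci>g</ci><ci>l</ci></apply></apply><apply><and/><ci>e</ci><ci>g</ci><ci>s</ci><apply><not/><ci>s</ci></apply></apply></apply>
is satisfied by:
  {g: False, e: False, l: False}


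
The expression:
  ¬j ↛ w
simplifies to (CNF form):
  w ∨ ¬j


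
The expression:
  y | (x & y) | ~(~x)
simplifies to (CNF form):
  x | y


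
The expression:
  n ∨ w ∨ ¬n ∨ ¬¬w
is always true.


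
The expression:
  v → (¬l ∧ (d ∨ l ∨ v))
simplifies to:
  ¬l ∨ ¬v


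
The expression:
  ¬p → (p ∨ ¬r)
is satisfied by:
  {p: True, r: False}
  {r: False, p: False}
  {r: True, p: True}


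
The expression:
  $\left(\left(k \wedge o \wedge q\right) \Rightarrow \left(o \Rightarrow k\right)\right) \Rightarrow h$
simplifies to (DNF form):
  $h$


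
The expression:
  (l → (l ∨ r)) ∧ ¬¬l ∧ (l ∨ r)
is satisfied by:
  {l: True}


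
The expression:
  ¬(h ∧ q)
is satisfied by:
  {h: False, q: False}
  {q: True, h: False}
  {h: True, q: False}


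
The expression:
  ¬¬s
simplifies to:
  s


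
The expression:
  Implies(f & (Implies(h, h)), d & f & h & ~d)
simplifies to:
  ~f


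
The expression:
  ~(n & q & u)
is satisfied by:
  {u: False, q: False, n: False}
  {n: True, u: False, q: False}
  {q: True, u: False, n: False}
  {n: True, q: True, u: False}
  {u: True, n: False, q: False}
  {n: True, u: True, q: False}
  {q: True, u: True, n: False}


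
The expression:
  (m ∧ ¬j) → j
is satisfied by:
  {j: True, m: False}
  {m: False, j: False}
  {m: True, j: True}


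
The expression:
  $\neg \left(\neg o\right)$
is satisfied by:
  {o: True}


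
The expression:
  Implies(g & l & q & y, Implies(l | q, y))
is always true.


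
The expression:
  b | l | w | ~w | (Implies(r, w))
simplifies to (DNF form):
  True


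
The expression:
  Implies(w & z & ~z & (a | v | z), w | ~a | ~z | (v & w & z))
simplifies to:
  True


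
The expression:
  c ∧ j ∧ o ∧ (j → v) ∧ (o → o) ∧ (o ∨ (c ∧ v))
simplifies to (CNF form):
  c ∧ j ∧ o ∧ v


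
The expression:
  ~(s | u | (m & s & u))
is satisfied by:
  {u: False, s: False}


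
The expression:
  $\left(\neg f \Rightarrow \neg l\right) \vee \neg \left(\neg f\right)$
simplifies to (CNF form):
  $f \vee \neg l$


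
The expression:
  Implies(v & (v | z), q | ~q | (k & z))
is always true.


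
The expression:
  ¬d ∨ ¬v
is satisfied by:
  {v: False, d: False}
  {d: True, v: False}
  {v: True, d: False}


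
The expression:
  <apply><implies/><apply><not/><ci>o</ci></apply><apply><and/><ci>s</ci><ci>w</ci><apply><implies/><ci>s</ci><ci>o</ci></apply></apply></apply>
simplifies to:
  <ci>o</ci>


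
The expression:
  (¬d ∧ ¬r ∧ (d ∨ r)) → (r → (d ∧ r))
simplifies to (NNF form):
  True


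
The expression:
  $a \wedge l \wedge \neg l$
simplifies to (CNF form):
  $\text{False}$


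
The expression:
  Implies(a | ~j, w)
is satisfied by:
  {w: True, j: True, a: False}
  {w: True, j: False, a: False}
  {a: True, w: True, j: True}
  {a: True, w: True, j: False}
  {j: True, a: False, w: False}


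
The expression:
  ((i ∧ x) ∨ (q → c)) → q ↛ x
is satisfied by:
  {q: True, i: False, x: False, c: False}
  {c: True, q: True, i: False, x: False}
  {q: True, i: True, c: False, x: False}
  {c: True, q: True, i: True, x: False}
  {x: True, q: True, c: False, i: False}


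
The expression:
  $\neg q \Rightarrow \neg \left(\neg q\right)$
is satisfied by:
  {q: True}


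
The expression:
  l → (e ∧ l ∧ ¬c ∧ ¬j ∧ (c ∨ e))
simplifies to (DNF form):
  (e ∧ ¬c ∧ ¬j) ∨ ¬l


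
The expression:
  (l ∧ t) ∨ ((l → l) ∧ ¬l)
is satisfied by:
  {t: True, l: False}
  {l: False, t: False}
  {l: True, t: True}


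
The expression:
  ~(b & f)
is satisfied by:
  {b: False, f: False}
  {f: True, b: False}
  {b: True, f: False}


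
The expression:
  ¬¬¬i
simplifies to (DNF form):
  ¬i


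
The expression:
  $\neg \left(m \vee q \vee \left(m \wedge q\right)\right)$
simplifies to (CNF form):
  $\neg m \wedge \neg q$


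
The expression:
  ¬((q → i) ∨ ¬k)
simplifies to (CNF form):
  k ∧ q ∧ ¬i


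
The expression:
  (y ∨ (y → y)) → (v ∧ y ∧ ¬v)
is never true.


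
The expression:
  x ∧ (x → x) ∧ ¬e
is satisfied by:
  {x: True, e: False}


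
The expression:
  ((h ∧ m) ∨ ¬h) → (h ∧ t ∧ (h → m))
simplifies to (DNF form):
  (h ∧ t) ∨ (h ∧ ¬m)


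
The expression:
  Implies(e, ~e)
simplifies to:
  ~e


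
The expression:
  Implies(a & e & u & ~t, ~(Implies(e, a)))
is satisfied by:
  {t: True, u: False, e: False, a: False}
  {t: False, u: False, e: False, a: False}
  {a: True, t: True, u: False, e: False}
  {a: True, t: False, u: False, e: False}
  {t: True, e: True, a: False, u: False}
  {e: True, a: False, u: False, t: False}
  {a: True, e: True, t: True, u: False}
  {a: True, e: True, t: False, u: False}
  {t: True, u: True, a: False, e: False}
  {u: True, a: False, e: False, t: False}
  {t: True, a: True, u: True, e: False}
  {a: True, u: True, t: False, e: False}
  {t: True, e: True, u: True, a: False}
  {e: True, u: True, a: False, t: False}
  {a: True, e: True, u: True, t: True}


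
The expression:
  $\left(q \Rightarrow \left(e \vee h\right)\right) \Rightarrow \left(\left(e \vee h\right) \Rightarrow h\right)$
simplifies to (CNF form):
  $h \vee \neg e$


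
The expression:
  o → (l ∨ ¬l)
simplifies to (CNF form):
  True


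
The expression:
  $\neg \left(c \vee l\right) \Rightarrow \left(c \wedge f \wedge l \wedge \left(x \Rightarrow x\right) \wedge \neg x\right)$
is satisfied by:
  {c: True, l: True}
  {c: True, l: False}
  {l: True, c: False}


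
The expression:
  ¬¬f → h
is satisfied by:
  {h: True, f: False}
  {f: False, h: False}
  {f: True, h: True}


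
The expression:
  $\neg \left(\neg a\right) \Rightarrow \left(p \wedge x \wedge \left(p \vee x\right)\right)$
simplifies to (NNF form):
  $\left(p \wedge x\right) \vee \neg a$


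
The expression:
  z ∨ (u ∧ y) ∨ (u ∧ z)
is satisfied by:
  {y: True, z: True, u: True}
  {y: True, z: True, u: False}
  {z: True, u: True, y: False}
  {z: True, u: False, y: False}
  {y: True, u: True, z: False}


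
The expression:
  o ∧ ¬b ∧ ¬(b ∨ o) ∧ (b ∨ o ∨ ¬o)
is never true.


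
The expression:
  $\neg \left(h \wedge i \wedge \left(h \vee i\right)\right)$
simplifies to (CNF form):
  $\neg h \vee \neg i$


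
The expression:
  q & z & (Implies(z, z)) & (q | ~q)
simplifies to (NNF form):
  q & z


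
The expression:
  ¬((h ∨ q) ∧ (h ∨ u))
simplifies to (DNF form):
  (¬h ∧ ¬q) ∨ (¬h ∧ ¬u)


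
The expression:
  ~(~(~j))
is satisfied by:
  {j: False}


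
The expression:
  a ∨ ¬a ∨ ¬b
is always true.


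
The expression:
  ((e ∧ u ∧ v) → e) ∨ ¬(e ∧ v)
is always true.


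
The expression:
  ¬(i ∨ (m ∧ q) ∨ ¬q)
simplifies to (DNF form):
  q ∧ ¬i ∧ ¬m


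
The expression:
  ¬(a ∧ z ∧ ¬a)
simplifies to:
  True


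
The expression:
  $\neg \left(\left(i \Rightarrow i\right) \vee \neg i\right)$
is never true.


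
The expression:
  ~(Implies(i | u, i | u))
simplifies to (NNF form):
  False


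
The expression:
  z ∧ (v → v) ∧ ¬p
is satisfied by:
  {z: True, p: False}


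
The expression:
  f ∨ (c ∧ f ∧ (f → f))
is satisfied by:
  {f: True}


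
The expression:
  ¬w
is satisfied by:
  {w: False}


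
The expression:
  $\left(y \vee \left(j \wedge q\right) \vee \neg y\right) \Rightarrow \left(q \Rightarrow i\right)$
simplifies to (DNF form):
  $i \vee \neg q$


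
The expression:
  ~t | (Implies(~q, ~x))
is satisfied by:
  {q: True, t: False, x: False}
  {t: False, x: False, q: False}
  {x: True, q: True, t: False}
  {x: True, t: False, q: False}
  {q: True, t: True, x: False}
  {t: True, q: False, x: False}
  {x: True, t: True, q: True}


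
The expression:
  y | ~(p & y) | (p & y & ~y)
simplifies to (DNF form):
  True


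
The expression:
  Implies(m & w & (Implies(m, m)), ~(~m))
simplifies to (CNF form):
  True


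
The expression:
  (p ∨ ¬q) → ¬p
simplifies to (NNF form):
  ¬p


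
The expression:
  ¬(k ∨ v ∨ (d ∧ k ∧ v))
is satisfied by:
  {v: False, k: False}


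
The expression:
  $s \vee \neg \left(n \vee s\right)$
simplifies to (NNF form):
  $s \vee \neg n$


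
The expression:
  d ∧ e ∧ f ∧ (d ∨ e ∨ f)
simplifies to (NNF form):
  d ∧ e ∧ f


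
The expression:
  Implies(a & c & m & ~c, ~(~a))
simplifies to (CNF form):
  True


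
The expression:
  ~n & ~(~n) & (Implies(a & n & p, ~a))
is never true.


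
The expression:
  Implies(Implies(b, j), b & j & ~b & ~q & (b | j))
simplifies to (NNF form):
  b & ~j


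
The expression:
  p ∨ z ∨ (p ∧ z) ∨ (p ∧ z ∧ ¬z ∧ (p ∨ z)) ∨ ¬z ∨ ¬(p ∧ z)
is always true.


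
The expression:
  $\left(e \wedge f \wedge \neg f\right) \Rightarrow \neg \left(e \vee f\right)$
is always true.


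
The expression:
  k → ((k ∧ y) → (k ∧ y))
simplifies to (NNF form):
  True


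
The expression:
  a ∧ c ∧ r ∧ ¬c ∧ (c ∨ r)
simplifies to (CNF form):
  False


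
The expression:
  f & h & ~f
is never true.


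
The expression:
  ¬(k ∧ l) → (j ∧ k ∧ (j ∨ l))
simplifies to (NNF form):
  k ∧ (j ∨ l)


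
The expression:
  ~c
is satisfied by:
  {c: False}


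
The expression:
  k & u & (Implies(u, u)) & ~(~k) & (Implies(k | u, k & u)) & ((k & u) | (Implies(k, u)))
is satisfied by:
  {u: True, k: True}


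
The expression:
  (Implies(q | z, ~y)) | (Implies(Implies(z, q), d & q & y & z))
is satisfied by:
  {d: True, z: True, q: False, y: False}
  {d: True, z: False, q: False, y: False}
  {z: True, d: False, q: False, y: False}
  {d: False, z: False, q: False, y: False}
  {y: True, d: True, z: True, q: False}
  {y: True, d: True, z: False, q: False}
  {y: True, z: True, d: False, q: False}
  {y: True, z: False, d: False, q: False}
  {d: True, q: True, z: True, y: False}
  {d: True, q: True, z: False, y: False}
  {q: True, z: True, d: False, y: False}
  {q: True, d: False, z: False, y: False}
  {y: True, d: True, q: True, z: True}


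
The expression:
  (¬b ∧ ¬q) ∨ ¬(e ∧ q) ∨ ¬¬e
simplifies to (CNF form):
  True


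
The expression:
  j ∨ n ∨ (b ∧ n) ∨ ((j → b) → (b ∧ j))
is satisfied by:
  {n: True, j: True}
  {n: True, j: False}
  {j: True, n: False}


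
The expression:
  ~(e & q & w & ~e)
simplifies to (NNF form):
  True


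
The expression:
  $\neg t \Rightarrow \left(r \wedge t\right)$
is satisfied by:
  {t: True}


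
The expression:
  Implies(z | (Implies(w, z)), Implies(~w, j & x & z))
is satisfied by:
  {z: True, w: True, x: True, j: True}
  {z: True, w: True, x: True, j: False}
  {z: True, w: True, j: True, x: False}
  {z: True, w: True, j: False, x: False}
  {w: True, x: True, j: True, z: False}
  {w: True, x: True, j: False, z: False}
  {w: True, x: False, j: True, z: False}
  {w: True, x: False, j: False, z: False}
  {z: True, x: True, j: True, w: False}


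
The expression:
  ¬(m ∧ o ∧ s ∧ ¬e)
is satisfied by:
  {e: True, s: False, m: False, o: False}
  {e: False, s: False, m: False, o: False}
  {o: True, e: True, s: False, m: False}
  {o: True, e: False, s: False, m: False}
  {e: True, m: True, o: False, s: False}
  {m: True, o: False, s: False, e: False}
  {o: True, m: True, e: True, s: False}
  {o: True, m: True, e: False, s: False}
  {e: True, s: True, o: False, m: False}
  {s: True, o: False, m: False, e: False}
  {e: True, o: True, s: True, m: False}
  {o: True, s: True, e: False, m: False}
  {e: True, m: True, s: True, o: False}
  {m: True, s: True, o: False, e: False}
  {o: True, m: True, s: True, e: True}


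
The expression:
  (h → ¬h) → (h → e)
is always true.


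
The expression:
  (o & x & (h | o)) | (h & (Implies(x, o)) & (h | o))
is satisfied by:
  {h: True, o: True, x: False}
  {h: True, o: False, x: False}
  {x: True, h: True, o: True}
  {x: True, o: True, h: False}


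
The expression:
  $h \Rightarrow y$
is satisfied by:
  {y: True, h: False}
  {h: False, y: False}
  {h: True, y: True}


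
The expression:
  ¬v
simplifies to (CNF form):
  ¬v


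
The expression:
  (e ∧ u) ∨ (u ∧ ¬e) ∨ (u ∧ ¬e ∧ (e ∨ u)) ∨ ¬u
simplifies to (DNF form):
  True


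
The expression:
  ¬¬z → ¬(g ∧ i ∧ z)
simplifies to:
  ¬g ∨ ¬i ∨ ¬z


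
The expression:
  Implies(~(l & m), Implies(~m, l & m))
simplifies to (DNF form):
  m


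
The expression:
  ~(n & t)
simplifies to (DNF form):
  ~n | ~t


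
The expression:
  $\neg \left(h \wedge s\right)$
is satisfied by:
  {s: False, h: False}
  {h: True, s: False}
  {s: True, h: False}


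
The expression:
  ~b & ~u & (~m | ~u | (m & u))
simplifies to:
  ~b & ~u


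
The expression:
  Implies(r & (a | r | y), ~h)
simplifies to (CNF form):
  ~h | ~r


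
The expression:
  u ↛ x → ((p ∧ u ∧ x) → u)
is always true.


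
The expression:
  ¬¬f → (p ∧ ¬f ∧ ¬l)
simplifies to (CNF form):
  ¬f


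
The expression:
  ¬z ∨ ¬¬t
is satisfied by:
  {t: True, z: False}
  {z: False, t: False}
  {z: True, t: True}


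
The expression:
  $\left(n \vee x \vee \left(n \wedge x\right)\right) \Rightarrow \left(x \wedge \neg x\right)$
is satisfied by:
  {n: False, x: False}


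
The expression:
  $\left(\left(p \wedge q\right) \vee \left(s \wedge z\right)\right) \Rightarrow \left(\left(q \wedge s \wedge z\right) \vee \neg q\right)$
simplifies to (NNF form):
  $\left(s \wedge z\right) \vee \neg p \vee \neg q$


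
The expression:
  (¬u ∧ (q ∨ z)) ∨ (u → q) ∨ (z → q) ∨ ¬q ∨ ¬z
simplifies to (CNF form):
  True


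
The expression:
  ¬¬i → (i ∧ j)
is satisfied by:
  {j: True, i: False}
  {i: False, j: False}
  {i: True, j: True}


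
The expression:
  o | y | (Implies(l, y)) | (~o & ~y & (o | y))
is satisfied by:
  {y: True, o: True, l: False}
  {y: True, l: False, o: False}
  {o: True, l: False, y: False}
  {o: False, l: False, y: False}
  {y: True, o: True, l: True}
  {y: True, l: True, o: False}
  {o: True, l: True, y: False}


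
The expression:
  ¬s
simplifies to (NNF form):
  ¬s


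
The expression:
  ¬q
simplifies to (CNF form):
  ¬q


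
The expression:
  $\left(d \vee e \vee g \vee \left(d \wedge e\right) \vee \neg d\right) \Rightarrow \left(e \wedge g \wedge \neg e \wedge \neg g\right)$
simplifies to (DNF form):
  $\text{False}$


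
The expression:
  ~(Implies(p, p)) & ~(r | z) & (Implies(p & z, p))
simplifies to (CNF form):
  False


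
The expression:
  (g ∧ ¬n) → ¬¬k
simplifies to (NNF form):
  k ∨ n ∨ ¬g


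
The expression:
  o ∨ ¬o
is always true.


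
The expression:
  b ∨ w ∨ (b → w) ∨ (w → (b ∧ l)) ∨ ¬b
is always true.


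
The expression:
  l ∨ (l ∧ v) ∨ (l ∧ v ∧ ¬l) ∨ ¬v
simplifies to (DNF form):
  l ∨ ¬v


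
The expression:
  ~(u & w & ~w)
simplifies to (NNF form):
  True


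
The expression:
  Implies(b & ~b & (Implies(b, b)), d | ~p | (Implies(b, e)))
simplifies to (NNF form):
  True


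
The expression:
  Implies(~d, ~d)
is always true.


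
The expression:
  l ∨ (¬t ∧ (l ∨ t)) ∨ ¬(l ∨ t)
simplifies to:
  l ∨ ¬t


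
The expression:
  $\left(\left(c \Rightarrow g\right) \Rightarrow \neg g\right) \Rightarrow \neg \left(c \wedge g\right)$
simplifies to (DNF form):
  $\text{True}$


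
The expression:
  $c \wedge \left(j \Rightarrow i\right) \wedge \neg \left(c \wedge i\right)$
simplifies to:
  $c \wedge \neg i \wedge \neg j$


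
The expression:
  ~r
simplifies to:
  ~r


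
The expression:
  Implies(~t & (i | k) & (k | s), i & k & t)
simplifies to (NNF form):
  t | (~i & ~k) | (~k & ~s)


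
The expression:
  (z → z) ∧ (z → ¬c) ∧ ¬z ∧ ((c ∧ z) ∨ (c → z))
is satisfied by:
  {z: False, c: False}


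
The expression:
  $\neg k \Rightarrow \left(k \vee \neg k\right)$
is always true.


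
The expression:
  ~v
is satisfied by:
  {v: False}


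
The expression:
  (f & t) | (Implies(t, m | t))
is always true.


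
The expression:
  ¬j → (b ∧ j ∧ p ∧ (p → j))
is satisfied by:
  {j: True}


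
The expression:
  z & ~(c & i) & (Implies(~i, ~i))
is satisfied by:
  {z: True, c: False, i: False}
  {i: True, z: True, c: False}
  {c: True, z: True, i: False}


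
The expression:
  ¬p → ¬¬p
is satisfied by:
  {p: True}


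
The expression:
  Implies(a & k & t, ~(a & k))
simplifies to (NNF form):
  ~a | ~k | ~t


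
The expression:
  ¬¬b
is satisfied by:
  {b: True}


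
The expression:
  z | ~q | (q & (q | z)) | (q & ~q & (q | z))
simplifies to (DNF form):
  True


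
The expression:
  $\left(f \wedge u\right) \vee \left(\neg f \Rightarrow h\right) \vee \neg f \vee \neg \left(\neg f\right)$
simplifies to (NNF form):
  $\text{True}$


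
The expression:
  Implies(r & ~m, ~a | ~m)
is always true.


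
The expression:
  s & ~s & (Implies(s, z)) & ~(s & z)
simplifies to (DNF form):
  False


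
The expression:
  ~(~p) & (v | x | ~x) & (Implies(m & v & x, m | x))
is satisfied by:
  {p: True}


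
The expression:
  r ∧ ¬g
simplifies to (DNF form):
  r ∧ ¬g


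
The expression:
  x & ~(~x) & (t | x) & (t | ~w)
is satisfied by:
  {t: True, x: True, w: False}
  {x: True, w: False, t: False}
  {t: True, w: True, x: True}


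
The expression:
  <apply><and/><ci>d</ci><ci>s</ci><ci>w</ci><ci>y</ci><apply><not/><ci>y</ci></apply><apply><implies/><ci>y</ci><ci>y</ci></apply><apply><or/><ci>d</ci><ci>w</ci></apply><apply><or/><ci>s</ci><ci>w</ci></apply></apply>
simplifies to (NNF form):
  <false/>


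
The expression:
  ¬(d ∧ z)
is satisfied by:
  {z: False, d: False}
  {d: True, z: False}
  {z: True, d: False}


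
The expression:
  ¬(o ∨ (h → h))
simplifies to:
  False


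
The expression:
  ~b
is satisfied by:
  {b: False}


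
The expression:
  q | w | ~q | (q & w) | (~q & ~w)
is always true.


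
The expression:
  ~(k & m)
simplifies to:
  ~k | ~m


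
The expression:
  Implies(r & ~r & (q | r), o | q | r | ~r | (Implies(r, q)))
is always true.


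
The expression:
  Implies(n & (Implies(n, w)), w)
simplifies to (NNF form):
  True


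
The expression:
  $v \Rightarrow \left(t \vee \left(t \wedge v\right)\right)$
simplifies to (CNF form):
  $t \vee \neg v$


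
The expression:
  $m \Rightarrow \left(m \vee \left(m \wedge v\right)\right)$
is always true.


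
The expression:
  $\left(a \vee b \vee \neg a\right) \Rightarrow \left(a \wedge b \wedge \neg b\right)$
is never true.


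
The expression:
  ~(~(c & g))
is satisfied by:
  {c: True, g: True}


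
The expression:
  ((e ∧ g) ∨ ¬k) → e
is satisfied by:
  {k: True, e: True}
  {k: True, e: False}
  {e: True, k: False}


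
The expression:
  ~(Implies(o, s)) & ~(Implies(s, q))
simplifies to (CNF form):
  False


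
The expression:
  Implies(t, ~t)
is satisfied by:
  {t: False}


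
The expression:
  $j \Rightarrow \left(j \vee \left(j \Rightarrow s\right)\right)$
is always true.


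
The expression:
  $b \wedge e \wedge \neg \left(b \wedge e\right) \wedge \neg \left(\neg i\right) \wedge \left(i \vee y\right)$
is never true.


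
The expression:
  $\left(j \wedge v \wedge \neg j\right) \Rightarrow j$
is always true.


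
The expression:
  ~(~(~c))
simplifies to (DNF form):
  ~c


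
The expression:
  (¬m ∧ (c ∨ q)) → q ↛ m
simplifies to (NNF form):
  m ∨ q ∨ ¬c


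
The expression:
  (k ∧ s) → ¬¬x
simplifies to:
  x ∨ ¬k ∨ ¬s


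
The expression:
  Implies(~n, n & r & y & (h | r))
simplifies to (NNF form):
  n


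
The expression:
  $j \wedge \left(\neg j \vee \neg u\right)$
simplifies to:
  $j \wedge \neg u$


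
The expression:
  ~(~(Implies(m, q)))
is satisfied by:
  {q: True, m: False}
  {m: False, q: False}
  {m: True, q: True}


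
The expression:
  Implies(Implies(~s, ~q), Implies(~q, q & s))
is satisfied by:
  {q: True}


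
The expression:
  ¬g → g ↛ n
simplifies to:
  g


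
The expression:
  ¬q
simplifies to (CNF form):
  ¬q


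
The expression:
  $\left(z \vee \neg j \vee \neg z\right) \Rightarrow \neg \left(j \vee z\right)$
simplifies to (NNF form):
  $\neg j \wedge \neg z$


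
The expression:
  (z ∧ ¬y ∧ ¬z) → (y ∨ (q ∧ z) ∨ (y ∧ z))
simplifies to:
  True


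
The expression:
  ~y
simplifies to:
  ~y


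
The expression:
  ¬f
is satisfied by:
  {f: False}


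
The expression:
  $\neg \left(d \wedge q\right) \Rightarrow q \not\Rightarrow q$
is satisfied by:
  {d: True, q: True}


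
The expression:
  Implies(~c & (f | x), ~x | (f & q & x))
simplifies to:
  c | ~x | (f & q)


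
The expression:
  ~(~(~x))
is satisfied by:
  {x: False}


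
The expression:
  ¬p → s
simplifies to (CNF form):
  p ∨ s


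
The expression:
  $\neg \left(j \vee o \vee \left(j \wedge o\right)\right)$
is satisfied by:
  {o: False, j: False}


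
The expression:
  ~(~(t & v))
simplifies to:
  t & v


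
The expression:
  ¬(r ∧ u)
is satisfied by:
  {u: False, r: False}
  {r: True, u: False}
  {u: True, r: False}


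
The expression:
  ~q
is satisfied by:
  {q: False}


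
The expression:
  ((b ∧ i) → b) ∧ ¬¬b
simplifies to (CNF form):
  b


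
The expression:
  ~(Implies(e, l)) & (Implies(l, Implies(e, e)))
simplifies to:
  e & ~l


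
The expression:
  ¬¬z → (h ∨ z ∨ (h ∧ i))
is always true.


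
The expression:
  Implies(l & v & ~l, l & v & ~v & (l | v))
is always true.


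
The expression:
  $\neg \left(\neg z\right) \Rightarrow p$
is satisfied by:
  {p: True, z: False}
  {z: False, p: False}
  {z: True, p: True}


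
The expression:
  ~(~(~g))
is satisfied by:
  {g: False}


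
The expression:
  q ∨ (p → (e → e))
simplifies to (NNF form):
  True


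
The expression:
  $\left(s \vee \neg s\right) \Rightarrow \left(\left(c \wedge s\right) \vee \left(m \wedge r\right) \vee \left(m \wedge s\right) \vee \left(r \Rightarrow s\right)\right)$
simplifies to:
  $m \vee s \vee \neg r$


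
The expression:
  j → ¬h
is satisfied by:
  {h: False, j: False}
  {j: True, h: False}
  {h: True, j: False}


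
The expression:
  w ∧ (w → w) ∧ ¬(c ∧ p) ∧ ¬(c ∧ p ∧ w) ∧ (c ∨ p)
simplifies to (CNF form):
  w ∧ (c ∨ p) ∧ (¬c ∨ ¬p)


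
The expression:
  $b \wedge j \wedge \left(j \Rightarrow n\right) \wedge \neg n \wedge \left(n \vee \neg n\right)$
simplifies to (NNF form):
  $\text{False}$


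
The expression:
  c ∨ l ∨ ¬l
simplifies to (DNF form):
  True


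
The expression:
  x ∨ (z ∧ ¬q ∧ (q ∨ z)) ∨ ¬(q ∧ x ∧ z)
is always true.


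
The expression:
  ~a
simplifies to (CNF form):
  ~a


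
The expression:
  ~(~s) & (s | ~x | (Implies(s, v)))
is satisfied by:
  {s: True}


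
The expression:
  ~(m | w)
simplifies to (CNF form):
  ~m & ~w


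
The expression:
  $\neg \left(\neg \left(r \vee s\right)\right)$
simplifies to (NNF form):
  $r \vee s$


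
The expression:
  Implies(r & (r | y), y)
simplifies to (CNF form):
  y | ~r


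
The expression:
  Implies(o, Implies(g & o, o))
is always true.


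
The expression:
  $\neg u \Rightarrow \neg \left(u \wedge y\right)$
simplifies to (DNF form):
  $\text{True}$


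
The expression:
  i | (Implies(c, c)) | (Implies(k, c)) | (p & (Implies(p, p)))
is always true.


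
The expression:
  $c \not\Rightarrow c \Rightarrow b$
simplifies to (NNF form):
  $\text{True}$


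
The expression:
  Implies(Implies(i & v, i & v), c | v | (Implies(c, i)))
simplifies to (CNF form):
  True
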